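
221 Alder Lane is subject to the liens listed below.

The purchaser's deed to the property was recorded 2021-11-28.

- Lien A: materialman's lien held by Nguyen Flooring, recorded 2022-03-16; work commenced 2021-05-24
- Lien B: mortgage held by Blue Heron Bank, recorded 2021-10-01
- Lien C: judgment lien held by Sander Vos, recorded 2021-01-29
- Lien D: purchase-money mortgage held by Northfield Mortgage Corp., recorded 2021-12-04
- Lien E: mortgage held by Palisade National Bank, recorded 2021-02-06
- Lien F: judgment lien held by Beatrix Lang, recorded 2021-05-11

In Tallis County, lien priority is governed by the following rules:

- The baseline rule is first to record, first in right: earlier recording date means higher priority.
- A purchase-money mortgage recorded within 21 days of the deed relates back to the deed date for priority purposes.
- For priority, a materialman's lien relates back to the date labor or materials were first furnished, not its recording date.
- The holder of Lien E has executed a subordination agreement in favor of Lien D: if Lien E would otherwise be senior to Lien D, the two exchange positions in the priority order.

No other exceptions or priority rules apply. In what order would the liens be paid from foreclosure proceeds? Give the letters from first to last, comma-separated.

C, D, F, A, B, E

Effective dates after the stated exceptions: A is treated as recorded 2021-05-24, the work-commencement date; D relates back to the deed date 2021-11-28.
Ordering by effective date: C (2021-01-29), E (2021-02-06), F (2021-05-11), A (2021-05-24), B (2021-10-01), D (2021-11-28).
E is senior to D before the subordination, so the two trade places.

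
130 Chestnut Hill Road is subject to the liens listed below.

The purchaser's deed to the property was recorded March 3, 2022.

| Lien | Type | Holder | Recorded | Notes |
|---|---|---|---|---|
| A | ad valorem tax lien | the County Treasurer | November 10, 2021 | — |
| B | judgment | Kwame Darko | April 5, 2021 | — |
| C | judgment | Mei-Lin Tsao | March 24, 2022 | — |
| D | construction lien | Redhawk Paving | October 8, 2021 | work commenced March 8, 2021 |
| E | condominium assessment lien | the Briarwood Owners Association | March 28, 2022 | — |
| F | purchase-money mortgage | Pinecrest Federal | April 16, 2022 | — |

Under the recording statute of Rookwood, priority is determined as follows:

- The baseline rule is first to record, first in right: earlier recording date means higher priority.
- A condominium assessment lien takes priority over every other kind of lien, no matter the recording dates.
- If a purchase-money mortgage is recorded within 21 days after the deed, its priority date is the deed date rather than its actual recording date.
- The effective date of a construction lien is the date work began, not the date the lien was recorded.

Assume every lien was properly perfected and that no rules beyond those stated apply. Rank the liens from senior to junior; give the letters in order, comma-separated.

Effective dates after the stated exceptions: D is treated as recorded March 8, 2021, the work-commencement date; F missed the 21-day window (44 days after the deed), so its recording date stands.
E is a condominium assessment lien, so it outranks all other liens regardless of date.
Remaining liens by effective date: D (March 8, 2021), B (April 5, 2021), A (November 10, 2021), C (March 24, 2022), F (April 16, 2022).

E, D, B, A, C, F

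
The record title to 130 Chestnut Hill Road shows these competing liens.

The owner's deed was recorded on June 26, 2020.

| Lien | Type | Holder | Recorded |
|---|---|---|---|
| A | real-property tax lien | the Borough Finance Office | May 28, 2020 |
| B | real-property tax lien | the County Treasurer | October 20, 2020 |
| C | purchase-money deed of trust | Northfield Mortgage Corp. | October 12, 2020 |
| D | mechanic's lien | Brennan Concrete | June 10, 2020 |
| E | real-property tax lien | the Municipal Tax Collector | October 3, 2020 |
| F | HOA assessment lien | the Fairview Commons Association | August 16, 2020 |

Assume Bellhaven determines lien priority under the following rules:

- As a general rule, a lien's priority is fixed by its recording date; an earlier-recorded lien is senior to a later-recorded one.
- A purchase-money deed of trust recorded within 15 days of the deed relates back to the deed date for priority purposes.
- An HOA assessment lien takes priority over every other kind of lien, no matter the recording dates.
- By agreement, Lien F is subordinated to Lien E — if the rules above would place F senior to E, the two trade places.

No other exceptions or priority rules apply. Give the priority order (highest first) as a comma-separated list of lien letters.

E, A, D, F, C, B

Effective dates after the stated exceptions: C was recorded 108 days after the deed, outside the 15-day window, so it keeps its recording date.
F is an HOA assessment lien, so it outranks all other liens regardless of date.
Ordering the rest by effective date: A (May 28, 2020), D (June 10, 2020), E (October 3, 2020), C (October 12, 2020), B (October 20, 2020).
F is senior to E before the subordination, so the two trade places.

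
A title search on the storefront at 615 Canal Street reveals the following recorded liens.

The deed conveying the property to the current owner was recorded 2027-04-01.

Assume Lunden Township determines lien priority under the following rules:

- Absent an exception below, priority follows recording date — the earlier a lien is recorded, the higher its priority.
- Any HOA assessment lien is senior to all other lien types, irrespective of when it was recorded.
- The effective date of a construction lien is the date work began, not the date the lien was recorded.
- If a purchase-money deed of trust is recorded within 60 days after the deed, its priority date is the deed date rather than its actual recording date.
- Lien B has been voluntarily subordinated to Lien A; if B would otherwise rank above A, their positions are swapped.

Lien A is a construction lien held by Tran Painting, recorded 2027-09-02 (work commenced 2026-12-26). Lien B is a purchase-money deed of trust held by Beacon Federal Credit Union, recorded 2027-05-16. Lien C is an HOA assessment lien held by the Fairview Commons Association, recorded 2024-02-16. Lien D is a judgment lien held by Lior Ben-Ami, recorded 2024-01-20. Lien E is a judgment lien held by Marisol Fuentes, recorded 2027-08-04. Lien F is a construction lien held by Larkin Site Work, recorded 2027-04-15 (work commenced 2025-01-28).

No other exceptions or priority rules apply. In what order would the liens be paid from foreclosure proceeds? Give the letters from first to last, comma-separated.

Effective dates: A's effective date is 2026-12-26, when work began; B's effective date is the deed date, 2027-04-01; F is treated as recorded 2025-01-28, the work-commencement date.
C, as an HOA assessment lien, has superpriority and ranks first.
Among the remaining liens, by effective date: D (2024-01-20), F (2025-01-28), A (2026-12-26), B (2027-04-01), E (2027-08-04).
B already ranks below A; the subordination has no effect.

C, D, F, A, B, E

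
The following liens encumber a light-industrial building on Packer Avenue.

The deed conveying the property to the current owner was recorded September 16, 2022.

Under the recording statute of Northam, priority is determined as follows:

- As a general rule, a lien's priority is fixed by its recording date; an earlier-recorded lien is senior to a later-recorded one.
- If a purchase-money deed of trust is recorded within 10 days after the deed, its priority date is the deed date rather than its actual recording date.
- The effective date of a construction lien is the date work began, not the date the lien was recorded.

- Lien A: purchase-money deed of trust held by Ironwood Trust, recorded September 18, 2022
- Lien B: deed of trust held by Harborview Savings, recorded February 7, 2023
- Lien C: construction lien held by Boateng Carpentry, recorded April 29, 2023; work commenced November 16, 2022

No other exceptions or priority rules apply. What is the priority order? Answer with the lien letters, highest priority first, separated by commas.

A, C, B

Effective dates: A relates back to the deed date September 16, 2022; C is treated as recorded November 16, 2022, the work-commencement date.
Ordering by effective date: A (September 16, 2022), C (November 16, 2022), B (February 7, 2023).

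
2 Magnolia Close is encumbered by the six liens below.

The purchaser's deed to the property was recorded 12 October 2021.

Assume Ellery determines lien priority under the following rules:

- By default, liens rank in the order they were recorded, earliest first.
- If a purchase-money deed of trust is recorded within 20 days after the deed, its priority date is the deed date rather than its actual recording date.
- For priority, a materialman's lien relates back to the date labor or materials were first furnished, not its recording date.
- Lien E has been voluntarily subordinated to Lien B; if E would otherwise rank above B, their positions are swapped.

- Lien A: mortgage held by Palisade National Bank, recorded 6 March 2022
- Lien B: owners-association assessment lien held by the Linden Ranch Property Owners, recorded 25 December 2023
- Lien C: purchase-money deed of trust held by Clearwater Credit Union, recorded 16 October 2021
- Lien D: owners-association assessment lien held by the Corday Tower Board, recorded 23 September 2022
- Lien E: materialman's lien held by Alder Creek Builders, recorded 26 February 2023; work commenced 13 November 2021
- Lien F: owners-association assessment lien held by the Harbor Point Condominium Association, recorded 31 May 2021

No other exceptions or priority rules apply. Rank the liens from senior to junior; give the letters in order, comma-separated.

F, C, B, A, D, E

Effective dates after the stated exceptions: C's effective date is the deed date, 12 October 2021; E is treated as recorded 13 November 2021, the work-commencement date.
Ordering by effective date: F (31 May 2021), C (12 October 2021), E (13 November 2021), A (6 March 2022), D (23 September 2022), B (25 December 2023).
Because E would otherwise rank above B, the subordination swaps them.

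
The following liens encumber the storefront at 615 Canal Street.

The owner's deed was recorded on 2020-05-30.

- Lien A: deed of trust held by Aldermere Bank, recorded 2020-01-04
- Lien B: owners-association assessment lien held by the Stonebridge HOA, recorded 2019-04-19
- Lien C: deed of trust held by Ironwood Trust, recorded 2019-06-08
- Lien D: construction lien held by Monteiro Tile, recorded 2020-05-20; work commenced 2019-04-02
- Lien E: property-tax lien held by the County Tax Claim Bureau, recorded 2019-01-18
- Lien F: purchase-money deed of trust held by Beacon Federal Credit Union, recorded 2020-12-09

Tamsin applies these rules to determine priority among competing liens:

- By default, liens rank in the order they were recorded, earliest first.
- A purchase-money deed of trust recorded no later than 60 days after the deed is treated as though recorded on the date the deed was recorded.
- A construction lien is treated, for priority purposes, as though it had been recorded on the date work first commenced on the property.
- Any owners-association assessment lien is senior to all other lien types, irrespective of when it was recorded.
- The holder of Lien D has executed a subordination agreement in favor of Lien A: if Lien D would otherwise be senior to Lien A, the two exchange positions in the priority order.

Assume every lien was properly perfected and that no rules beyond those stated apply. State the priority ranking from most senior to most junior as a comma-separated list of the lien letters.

B, E, A, C, D, F

Effective dates: D's effective date is 2019-04-02, when work began; F was recorded 193 days after the deed — beyond 60 days — so no relation-back applies.
B is an owners-association assessment lien, so it outranks all other liens regardless of date.
The other liens, earliest effective date first: E (2019-01-18), D (2019-04-02), C (2019-06-08), A (2020-01-04), F (2020-12-09).
D would otherwise be senior to A, so under the subordination agreement D and A exchange positions.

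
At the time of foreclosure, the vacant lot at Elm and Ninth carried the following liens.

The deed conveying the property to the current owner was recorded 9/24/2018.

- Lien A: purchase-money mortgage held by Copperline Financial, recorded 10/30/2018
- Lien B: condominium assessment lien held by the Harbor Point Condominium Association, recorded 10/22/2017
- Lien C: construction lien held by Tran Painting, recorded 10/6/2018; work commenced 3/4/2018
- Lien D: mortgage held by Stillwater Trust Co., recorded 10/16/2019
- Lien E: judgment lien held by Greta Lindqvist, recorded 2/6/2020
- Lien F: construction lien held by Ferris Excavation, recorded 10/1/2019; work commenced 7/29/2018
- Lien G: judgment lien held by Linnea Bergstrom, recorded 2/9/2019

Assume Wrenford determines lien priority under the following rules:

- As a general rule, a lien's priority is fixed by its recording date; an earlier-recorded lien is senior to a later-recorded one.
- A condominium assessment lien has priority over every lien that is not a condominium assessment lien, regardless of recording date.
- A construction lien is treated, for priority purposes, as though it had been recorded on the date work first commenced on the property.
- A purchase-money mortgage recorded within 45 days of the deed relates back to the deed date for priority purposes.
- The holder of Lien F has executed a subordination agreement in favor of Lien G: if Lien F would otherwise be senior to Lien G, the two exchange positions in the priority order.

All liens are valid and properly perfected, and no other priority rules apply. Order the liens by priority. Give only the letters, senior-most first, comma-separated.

B, C, G, A, F, D, E

Effective dates: A relates back to the deed date 9/24/2018; C is treated as recorded 3/4/2018, the work-commencement date; F's effective date is 7/29/2018, when work began.
As a condominium assessment lien, B is senior to every other lien.
Ordering the rest by effective date: C (3/4/2018), F (7/29/2018), A (9/24/2018), G (2/9/2019), D (10/16/2019), E (2/6/2020).
F would otherwise be senior to G, so under the subordination agreement F and G exchange positions.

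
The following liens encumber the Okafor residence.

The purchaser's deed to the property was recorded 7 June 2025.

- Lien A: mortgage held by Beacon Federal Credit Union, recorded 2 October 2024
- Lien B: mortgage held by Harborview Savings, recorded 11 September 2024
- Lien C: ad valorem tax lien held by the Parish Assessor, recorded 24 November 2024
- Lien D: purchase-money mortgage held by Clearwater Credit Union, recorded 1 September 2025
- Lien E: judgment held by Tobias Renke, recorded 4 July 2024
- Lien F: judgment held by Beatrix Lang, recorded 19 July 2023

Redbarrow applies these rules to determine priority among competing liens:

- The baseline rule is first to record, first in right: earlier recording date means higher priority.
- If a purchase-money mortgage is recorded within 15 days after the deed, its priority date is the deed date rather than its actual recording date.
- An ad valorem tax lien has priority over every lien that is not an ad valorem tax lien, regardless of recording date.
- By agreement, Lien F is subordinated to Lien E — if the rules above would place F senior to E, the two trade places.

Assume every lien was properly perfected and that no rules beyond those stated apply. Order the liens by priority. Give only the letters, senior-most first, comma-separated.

First, effective dates: D was recorded 86 days after the deed, outside the 15-day window, so it keeps its recording date.
C is an ad valorem tax lien and takes priority over every other lien.
Remaining liens by effective date: F (19 July 2023), E (4 July 2024), B (11 September 2024), A (2 October 2024), D (1 September 2025).
F is senior to E before the subordination, so the two trade places.

C, E, F, B, A, D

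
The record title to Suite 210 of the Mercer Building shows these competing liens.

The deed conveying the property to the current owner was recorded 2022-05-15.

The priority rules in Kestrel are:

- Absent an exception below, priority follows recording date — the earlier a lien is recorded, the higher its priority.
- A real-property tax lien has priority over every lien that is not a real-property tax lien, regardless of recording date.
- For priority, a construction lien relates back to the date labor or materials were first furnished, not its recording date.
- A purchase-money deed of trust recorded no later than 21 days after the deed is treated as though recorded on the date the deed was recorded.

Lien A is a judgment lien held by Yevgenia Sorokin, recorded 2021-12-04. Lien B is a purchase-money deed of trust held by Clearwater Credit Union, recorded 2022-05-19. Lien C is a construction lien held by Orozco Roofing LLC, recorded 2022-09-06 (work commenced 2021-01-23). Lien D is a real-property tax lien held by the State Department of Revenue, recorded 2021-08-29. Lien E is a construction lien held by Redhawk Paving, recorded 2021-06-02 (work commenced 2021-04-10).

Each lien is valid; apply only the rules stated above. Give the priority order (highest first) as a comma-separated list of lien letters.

Effective dates: B was recorded within the 21-day window, so its effective date is the deed date 2022-05-15; C relates back to 2021-01-23 (work commenced); E is treated as recorded 2021-04-10, the work-commencement date.
D, as a real-property tax lien, has superpriority and ranks first.
Remaining liens by effective date: C (2021-01-23), E (2021-04-10), A (2021-12-04), B (2022-05-15).

D, C, E, A, B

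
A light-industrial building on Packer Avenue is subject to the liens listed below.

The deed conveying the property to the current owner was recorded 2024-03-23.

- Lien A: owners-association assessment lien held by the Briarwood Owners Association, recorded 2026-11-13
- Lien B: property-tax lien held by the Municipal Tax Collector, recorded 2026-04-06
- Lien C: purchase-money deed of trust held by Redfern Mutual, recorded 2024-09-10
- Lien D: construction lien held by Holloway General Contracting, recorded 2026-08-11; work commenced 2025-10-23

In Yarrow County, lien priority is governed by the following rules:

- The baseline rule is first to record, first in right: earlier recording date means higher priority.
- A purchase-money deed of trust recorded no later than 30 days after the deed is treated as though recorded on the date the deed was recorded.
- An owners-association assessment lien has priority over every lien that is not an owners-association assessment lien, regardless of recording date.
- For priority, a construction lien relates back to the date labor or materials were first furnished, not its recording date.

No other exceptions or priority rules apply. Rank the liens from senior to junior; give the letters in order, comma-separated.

Adjusting effective dates: C was recorded 171 days after the deed — beyond 30 days — so no relation-back applies; D relates back to 2025-10-23 (work commenced).
A is an owners-association assessment lien, so it outranks all other liens regardless of date.
Among the remaining liens, by effective date: C (2024-09-10), D (2025-10-23), B (2026-04-06).

A, C, D, B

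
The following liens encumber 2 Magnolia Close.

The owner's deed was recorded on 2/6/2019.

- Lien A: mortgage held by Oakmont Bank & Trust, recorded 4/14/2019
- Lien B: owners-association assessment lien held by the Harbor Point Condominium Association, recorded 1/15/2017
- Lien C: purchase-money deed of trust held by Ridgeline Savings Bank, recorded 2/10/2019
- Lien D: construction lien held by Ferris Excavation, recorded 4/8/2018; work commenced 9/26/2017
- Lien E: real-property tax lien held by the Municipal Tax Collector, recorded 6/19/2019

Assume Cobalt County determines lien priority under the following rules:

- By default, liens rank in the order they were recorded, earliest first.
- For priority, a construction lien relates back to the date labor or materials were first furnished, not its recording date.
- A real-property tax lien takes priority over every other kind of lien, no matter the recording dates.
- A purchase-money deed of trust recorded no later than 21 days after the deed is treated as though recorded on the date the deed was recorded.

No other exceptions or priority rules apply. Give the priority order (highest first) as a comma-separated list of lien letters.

E, B, D, C, A

Effective dates after the stated exceptions: C relates back to the deed date 2/6/2019; D relates back to 9/26/2017 (work commenced).
As a real-property tax lien, E is senior to every other lien.
The other liens, earliest effective date first: B (1/15/2017), D (9/26/2017), C (2/6/2019), A (4/14/2019).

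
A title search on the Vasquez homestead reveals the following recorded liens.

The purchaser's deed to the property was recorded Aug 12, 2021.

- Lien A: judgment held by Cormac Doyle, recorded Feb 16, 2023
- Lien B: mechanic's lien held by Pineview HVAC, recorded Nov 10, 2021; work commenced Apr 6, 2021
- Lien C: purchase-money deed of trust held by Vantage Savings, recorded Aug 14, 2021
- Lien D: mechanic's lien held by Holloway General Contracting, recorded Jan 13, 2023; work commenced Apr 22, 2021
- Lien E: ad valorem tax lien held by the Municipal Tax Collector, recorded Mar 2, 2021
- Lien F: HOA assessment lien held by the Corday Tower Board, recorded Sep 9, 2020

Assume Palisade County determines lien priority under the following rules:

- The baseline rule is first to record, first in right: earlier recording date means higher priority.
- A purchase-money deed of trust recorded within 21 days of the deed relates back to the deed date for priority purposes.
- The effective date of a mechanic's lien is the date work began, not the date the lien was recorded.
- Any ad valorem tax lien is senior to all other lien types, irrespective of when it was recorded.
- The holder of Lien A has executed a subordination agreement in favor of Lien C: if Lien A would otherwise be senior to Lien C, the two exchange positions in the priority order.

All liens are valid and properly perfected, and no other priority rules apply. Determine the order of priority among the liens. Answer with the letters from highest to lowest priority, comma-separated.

Effective dates: B is treated as recorded Apr 6, 2021, the work-commencement date; C was recorded within the 21-day window, so its effective date is the deed date Aug 12, 2021; D relates back to Apr 22, 2021 (work commenced).
As an ad valorem tax lien, E is senior to every other lien.
Ordering the rest by effective date: F (Sep 9, 2020), B (Apr 6, 2021), D (Apr 22, 2021), C (Aug 12, 2021), A (Feb 16, 2023).
A already ranks below C; the subordination has no effect.

E, F, B, D, C, A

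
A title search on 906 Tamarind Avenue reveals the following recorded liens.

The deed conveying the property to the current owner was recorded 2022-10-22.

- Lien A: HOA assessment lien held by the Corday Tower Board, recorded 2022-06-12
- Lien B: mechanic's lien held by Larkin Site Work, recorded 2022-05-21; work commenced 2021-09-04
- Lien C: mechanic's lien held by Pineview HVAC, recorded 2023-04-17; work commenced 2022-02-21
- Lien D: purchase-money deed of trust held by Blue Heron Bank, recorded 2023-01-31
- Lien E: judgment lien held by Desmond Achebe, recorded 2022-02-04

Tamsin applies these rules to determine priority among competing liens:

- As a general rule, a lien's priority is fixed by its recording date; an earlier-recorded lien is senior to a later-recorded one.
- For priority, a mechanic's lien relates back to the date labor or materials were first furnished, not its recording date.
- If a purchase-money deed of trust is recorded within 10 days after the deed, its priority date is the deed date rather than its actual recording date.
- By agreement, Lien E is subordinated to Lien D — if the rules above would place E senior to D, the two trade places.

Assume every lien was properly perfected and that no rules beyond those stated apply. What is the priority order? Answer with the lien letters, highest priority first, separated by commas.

B, D, C, A, E

Effective dates after the stated exceptions: B relates back to 2021-09-04 (work commenced); C's effective date is 2022-02-21, when work began; D missed the 10-day window (101 days after the deed), so its recording date stands.
Ordering by effective date: B (2021-09-04), E (2022-02-04), C (2022-02-21), A (2022-06-12), D (2023-01-31).
E would otherwise be senior to D, so under the subordination agreement E and D exchange positions.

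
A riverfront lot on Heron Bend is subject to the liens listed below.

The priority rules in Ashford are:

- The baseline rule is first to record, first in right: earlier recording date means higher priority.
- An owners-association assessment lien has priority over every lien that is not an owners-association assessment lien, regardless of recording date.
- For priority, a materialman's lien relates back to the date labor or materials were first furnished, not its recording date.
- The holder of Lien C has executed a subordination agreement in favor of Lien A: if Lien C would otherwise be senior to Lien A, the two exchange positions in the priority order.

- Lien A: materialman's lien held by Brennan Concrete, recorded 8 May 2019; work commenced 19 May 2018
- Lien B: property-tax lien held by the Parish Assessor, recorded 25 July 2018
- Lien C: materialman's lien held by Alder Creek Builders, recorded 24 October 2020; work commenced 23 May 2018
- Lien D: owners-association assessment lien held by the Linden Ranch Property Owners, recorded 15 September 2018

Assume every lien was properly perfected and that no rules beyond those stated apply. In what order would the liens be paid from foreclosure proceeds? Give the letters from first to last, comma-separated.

First, effective dates: A relates back to 19 May 2018 (work commenced); C's effective date is 23 May 2018, when work began.
D is an owners-association assessment lien and takes priority over every other lien.
The other liens, earliest effective date first: A (19 May 2018), C (23 May 2018), B (25 July 2018).
C is already junior to A, so the subordination agreement changes nothing.

D, A, C, B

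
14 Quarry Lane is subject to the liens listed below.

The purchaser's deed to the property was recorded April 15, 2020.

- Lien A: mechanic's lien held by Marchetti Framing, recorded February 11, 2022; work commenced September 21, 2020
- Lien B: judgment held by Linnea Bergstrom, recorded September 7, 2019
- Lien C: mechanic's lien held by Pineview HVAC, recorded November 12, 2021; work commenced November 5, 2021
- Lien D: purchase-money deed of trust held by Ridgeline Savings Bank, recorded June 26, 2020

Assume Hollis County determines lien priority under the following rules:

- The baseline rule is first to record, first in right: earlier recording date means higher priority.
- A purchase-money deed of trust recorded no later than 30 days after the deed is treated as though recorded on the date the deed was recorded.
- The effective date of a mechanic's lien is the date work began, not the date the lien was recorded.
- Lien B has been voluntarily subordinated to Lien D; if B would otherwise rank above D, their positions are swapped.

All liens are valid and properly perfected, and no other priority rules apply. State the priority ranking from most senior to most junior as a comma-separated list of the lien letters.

D, B, A, C

Effective dates after the stated exceptions: A relates back to September 21, 2020 (work commenced); C relates back to November 5, 2021 (work commenced); D was recorded 72 days after the deed, outside the 30-day window, so it keeps its recording date.
Sorted by effective date: B (September 7, 2019), D (June 26, 2020), A (September 21, 2020), C (November 5, 2021).
B would otherwise be senior to D, so under the subordination agreement B and D exchange positions.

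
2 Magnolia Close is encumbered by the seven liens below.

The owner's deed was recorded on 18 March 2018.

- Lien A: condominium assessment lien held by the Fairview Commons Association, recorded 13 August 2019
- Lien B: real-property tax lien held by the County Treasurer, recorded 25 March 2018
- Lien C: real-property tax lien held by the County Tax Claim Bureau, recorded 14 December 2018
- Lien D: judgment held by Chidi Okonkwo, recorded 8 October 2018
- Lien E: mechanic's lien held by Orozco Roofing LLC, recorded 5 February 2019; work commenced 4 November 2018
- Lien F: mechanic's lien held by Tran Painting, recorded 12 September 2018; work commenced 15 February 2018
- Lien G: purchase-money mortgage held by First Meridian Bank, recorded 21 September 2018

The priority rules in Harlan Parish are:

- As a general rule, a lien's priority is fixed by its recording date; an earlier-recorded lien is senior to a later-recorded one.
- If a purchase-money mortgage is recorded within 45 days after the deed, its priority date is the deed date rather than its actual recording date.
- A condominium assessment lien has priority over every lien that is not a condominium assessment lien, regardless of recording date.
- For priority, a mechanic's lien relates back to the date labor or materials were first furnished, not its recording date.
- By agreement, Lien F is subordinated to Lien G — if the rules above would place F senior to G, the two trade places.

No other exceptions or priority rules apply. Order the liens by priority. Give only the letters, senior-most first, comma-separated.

Adjusting effective dates: E relates back to 4 November 2018 (work commenced); F is treated as recorded 15 February 2018, the work-commencement date; G was recorded 187 days after the deed, outside the 45-day window, so it keeps its recording date.
A, as a condominium assessment lien, has superpriority and ranks first.
The other liens, earliest effective date first: F (15 February 2018), B (25 March 2018), G (21 September 2018), D (8 October 2018), E (4 November 2018), C (14 December 2018).
Because F would otherwise rank above G, the subordination swaps them.

A, G, B, F, D, E, C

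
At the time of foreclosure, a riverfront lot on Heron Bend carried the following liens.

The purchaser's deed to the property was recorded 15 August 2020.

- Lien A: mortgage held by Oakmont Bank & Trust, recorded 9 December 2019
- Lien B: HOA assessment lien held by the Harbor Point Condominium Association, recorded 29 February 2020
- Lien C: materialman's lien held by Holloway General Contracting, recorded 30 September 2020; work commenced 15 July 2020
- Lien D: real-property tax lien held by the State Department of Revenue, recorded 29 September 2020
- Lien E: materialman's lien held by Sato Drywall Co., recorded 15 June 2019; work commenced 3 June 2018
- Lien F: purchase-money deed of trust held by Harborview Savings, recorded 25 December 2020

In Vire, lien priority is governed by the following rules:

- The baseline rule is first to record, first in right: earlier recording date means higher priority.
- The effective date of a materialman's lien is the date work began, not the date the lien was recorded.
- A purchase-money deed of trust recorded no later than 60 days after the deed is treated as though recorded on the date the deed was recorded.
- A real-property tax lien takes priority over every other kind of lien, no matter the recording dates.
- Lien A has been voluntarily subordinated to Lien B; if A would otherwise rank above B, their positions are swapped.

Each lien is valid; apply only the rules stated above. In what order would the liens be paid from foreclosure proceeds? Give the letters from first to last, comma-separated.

Adjusting effective dates: C relates back to 15 July 2020 (work commenced); E's effective date is 3 June 2018, when work began; F was recorded 132 days after the deed — beyond 60 days — so no relation-back applies.
D, as a real-property tax lien, has superpriority and ranks first.
Among the remaining liens, by effective date: E (3 June 2018), A (9 December 2019), B (29 February 2020), C (15 July 2020), F (25 December 2020).
Because A would otherwise rank above B, the subordination swaps them.

D, E, B, A, C, F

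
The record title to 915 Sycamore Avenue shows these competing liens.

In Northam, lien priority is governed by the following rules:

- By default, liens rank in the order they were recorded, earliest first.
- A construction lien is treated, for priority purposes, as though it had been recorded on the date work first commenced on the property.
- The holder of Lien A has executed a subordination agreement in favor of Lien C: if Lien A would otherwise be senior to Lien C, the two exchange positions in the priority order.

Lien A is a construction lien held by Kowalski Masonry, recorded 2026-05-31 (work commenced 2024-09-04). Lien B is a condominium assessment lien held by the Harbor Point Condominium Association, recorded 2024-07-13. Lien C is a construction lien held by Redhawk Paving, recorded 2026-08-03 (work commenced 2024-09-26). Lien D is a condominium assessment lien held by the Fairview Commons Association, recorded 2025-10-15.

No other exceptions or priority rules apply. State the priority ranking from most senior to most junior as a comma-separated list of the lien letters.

First, effective dates: A relates back to 2024-09-04 (work commenced); C relates back to 2024-09-26 (work commenced).
Sorted by effective date: B (2024-07-13), A (2024-09-04), C (2024-09-26), D (2025-10-15).
A is senior to C before the subordination, so the two trade places.

B, C, A, D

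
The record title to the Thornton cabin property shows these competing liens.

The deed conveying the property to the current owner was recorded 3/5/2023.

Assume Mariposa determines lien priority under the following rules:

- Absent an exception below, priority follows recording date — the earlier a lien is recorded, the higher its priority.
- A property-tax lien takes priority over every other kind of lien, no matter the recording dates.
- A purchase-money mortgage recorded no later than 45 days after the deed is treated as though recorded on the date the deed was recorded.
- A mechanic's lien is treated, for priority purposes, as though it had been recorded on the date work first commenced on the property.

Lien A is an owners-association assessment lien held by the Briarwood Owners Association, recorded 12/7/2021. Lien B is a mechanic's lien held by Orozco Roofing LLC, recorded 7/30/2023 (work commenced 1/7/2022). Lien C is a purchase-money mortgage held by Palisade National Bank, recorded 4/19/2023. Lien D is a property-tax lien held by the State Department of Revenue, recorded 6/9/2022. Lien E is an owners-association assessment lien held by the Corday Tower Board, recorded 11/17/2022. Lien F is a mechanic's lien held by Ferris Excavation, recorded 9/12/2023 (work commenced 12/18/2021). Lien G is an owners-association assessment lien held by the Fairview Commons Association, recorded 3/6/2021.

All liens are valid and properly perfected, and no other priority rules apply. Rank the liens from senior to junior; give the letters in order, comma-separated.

First, effective dates: B relates back to 1/7/2022 (work commenced); C relates back to the deed date 3/5/2023; F is treated as recorded 12/18/2021, the work-commencement date.
D is a property-tax lien and takes priority over every other lien.
Remaining liens by effective date: G (3/6/2021), A (12/7/2021), F (12/18/2021), B (1/7/2022), E (11/17/2022), C (3/5/2023).

D, G, A, F, B, E, C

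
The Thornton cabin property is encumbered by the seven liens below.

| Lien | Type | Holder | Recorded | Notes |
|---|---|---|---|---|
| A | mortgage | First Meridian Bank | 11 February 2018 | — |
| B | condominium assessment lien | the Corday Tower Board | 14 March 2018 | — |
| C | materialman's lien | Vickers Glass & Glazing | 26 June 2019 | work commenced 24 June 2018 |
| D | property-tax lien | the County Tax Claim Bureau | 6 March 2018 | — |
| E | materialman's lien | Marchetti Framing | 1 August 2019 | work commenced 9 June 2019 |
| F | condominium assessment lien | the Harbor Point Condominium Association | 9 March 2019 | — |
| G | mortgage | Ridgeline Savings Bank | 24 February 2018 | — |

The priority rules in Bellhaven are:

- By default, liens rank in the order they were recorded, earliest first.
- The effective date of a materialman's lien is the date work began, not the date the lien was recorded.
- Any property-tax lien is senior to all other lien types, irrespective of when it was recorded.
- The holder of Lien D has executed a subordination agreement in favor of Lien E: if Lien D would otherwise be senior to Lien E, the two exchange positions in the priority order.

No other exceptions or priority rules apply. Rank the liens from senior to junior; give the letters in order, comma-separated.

Effective dates: C relates back to 24 June 2018 (work commenced); E is treated as recorded 9 June 2019, the work-commencement date.
D is a property-tax lien, so it outranks all other liens regardless of date.
Ordering the rest by effective date: A (11 February 2018), G (24 February 2018), B (14 March 2018), C (24 June 2018), F (9 March 2019), E (9 June 2019).
Because D would otherwise rank above E, the subordination swaps them.

E, A, G, B, C, F, D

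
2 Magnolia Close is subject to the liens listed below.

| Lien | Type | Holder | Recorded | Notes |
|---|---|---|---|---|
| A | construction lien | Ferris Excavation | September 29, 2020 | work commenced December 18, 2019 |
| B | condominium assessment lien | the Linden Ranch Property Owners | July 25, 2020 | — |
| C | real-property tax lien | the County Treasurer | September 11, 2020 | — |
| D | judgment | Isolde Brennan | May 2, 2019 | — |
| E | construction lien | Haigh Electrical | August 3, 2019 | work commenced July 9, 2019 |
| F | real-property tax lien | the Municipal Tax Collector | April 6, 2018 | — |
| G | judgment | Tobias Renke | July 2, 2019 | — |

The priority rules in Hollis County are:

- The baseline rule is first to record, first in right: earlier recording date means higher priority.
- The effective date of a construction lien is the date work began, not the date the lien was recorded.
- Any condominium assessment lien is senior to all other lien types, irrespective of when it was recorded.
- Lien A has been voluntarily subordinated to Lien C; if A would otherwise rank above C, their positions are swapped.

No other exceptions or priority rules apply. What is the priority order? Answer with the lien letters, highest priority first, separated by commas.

B, F, D, G, E, C, A

First, effective dates: A relates back to December 18, 2019 (work commenced); E is treated as recorded July 9, 2019, the work-commencement date.
B is a condominium assessment lien, so it outranks all other liens regardless of date.
Remaining liens by effective date: F (April 6, 2018), D (May 2, 2019), G (July 2, 2019), E (July 9, 2019), A (December 18, 2019), C (September 11, 2020).
The subordination applies — A was senior to C — so A and C swap.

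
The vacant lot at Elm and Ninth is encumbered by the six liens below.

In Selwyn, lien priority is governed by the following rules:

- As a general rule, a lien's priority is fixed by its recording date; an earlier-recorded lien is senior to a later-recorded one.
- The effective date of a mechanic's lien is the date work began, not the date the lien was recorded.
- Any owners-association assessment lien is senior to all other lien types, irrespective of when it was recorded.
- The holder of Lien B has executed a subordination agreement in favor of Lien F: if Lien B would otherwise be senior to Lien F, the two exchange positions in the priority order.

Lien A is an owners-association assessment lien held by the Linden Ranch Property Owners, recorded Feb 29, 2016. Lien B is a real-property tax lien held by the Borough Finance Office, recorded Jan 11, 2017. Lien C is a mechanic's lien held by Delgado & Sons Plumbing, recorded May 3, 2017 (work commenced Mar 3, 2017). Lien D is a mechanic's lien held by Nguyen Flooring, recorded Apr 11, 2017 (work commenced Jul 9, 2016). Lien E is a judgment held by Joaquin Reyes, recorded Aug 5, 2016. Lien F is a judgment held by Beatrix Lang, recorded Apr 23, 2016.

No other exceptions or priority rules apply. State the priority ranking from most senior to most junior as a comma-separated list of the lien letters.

Effective dates after the stated exceptions: C relates back to Mar 3, 2017 (work commenced); D relates back to Jul 9, 2016 (work commenced).
A, as an owners-association assessment lien, has superpriority and ranks first.
Among the remaining liens, by effective date: F (Apr 23, 2016), D (Jul 9, 2016), E (Aug 5, 2016), B (Jan 11, 2017), C (Mar 3, 2017).
B is already junior to F, so the subordination agreement changes nothing.

A, F, D, E, B, C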